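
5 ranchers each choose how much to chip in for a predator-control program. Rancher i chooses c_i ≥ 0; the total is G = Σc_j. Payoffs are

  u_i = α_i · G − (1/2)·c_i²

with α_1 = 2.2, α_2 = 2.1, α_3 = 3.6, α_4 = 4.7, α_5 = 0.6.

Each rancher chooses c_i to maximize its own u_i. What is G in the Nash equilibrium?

Rancher i's FOC: ∂u_i/∂c_i = α_i − c_i = 0, so c_i* = α_i.
NE contributions = (2.2, 2.1, 3.6, 4.7, 0.6); G = 13.2.

13.2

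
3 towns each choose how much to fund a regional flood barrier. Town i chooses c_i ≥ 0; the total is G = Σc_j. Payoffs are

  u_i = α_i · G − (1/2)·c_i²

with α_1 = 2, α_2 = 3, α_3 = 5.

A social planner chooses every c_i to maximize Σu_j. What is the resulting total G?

Planner FOC: ∂(Σu_j)/∂c_i = (Σα_j) − c_i = 0, so c_i^SO = Σα_j = 10 for every i; G^SO = 30.

30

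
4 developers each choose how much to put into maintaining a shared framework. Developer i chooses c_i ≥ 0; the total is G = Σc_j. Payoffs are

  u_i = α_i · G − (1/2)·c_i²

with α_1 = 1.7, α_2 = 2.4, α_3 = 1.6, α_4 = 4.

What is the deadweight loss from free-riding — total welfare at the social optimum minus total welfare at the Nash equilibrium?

Developer i's FOC: ∂u_i/∂c_i = α_i − c_i = 0, so c_i* = α_i.
NE contributions = (1.7, 2.4, 1.6, 4); G = 9.7.
W^NE = (Σα)·G − ½Σα_i² = 9.7² − ½·27.21 = 80.485.
Planner sets c_i = Σα_j = 9.7 for every i, so G^SO = 4·9.7 = 38.8.
W^SO = (Σα)·G^SO − ½·4·(Σα)² = (4/2)·9.7² = 188.18.
Deadweight loss = W^SO − W^NE = 107.695.

107.695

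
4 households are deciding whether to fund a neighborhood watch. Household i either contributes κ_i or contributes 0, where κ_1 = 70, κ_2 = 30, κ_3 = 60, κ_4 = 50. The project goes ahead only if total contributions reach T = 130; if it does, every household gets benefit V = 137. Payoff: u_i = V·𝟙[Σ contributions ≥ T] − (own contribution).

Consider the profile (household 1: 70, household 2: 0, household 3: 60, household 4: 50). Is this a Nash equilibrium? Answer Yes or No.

Total = 180 ≥ 130: provided.
Household 1 (pledges 70, payoff 67): dropping to 0 → total 110, payoff 0. No gain.
Household 2 (pledges 0, payoff 137): pledging 30 → total 210, payoff 107. No gain.
Household 3 (pledges 60, payoff 77): dropping to 0 → total 120, payoff 0. No gain.
Household 4 (pledges 50, payoff 87): dropping to 0 → total 130, payoff 137. Profitable deviation.

No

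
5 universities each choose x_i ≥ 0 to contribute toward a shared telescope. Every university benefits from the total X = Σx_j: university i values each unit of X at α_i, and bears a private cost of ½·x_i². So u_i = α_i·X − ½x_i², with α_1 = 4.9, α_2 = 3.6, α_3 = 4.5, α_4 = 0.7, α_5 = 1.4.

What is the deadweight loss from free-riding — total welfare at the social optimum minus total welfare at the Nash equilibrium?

University i's FOC: ∂u_i/∂x_i = α_i − x_i = 0, so x_i* = α_i.
NE contributions = (4.9, 3.6, 4.5, 0.7, 1.4); X = 15.1.
W^NE = (Σα)·X − ½Σα_i² = 15.1² − ½·59.67 = 198.175.
Planner sets x_i = Σα_j = 15.1 for every i, so X^SO = 5·15.1 = 75.5.
W^SO = (Σα)·X^SO − ½·5·(Σα)² = (5/2)·15.1² = 570.025.
Deadweight loss = W^SO − W^NE = 371.85.

371.85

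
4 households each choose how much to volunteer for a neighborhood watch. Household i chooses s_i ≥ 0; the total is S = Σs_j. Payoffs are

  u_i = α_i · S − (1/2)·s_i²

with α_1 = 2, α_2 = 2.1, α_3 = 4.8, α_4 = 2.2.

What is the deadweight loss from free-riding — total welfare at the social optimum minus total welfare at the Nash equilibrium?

Household i's FOC: ∂u_i/∂s_i = α_i − s_i = 0, so s_i* = α_i.
NE contributions = (2, 2.1, 4.8, 2.2); S = 11.1.
W^NE = (Σα)·S − ½Σα_i² = 11.1² − ½·36.29 = 105.065.
Planner sets s_i = Σα_j = 11.1 for every i, so S^SO = 4·11.1 = 44.4.
W^SO = (Σα)·S^SO − ½·4·(Σα)² = (4/2)·11.1² = 246.42.
Deadweight loss = W^SO − W^NE = 141.355.

141.355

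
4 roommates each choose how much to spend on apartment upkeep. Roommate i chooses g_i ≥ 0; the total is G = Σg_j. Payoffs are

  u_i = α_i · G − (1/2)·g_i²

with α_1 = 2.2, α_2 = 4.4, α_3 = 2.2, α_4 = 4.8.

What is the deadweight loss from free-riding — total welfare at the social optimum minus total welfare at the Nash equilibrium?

211

Roommate i's FOC: ∂u_i/∂g_i = α_i − g_i = 0, so g_i* = α_i.
NE contributions = (2.2, 4.4, 2.2, 4.8); G = 13.6.
W^NE = (Σα)·G − ½Σα_i² = 13.6² − ½·52.08 = 158.92.
Planner sets g_i = Σα_j = 13.6 for every i, so G^SO = 4·13.6 = 54.4.
W^SO = (Σα)·G^SO − ½·4·(Σα)² = (4/2)·13.6² = 369.92.
Deadweight loss = W^SO − W^NE = 211.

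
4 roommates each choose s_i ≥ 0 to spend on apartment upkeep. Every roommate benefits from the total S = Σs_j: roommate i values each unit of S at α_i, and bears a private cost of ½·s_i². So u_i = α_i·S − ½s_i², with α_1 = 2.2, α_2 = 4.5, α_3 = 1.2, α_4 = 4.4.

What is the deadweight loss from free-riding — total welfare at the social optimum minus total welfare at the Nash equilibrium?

174.235

Roommate i's FOC: ∂u_i/∂s_i = α_i − s_i = 0, so s_i* = α_i.
NE contributions = (2.2, 4.5, 1.2, 4.4); S = 12.3.
W^NE = (Σα)·S − ½Σα_i² = 12.3² − ½·45.89 = 128.345.
Planner sets s_i = Σα_j = 12.3 for every i, so S^SO = 4·12.3 = 49.2.
W^SO = (Σα)·S^SO − ½·4·(Σα)² = (4/2)·12.3² = 302.58.
Deadweight loss = W^SO − W^NE = 174.235.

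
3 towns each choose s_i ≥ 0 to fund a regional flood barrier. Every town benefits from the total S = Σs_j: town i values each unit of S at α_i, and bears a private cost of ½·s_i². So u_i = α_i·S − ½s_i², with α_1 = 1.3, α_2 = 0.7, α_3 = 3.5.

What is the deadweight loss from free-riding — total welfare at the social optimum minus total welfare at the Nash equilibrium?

22.34

Town i's FOC: ∂u_i/∂s_i = α_i − s_i = 0, so s_i* = α_i.
NE contributions = (1.3, 0.7, 3.5); S = 5.5.
W^NE = (Σα)·S − ½Σα_i² = 5.5² − ½·14.43 = 23.035.
Planner sets s_i = Σα_j = 5.5 for every i, so S^SO = 3·5.5 = 16.5.
W^SO = (Σα)·S^SO − ½·3·(Σα)² = (3/2)·5.5² = 45.375.
Deadweight loss = W^SO − W^NE = 22.34.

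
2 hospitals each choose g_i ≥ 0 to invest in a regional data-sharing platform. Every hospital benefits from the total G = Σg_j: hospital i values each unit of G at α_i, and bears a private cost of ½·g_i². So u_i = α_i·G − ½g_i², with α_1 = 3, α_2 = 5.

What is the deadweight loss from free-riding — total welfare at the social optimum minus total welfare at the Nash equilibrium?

17

Hospital i's FOC: ∂u_i/∂g_i = α_i − g_i = 0, so g_i* = α_i.
NE contributions = (3, 5); G = 8.
W^NE = (Σα)·G − ½Σα_i² = 8² − ½·34 = 47.
Planner sets g_i = Σα_j = 8 for every i, so G^SO = 2·8 = 16.
W^SO = (Σα)·G^SO − ½·2·(Σα)² = (2/2)·8² = 64.
Deadweight loss = W^SO − W^NE = 17.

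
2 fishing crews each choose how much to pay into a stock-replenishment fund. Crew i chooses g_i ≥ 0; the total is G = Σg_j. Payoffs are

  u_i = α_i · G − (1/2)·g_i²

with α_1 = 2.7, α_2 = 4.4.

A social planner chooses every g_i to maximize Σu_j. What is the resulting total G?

14.2

Planner FOC: ∂(Σu_j)/∂g_i = (Σα_j) − g_i = 0, so g_i^SO = Σα_j = 7.1 for every i; G^SO = 14.2.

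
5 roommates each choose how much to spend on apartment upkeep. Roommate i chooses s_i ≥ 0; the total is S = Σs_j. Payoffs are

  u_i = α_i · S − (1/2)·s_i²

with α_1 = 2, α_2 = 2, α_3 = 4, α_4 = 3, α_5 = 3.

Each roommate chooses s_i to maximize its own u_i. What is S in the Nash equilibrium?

14

Roommate i's FOC: ∂u_i/∂s_i = α_i − s_i = 0, so s_i* = α_i.
NE contributions = (2, 2, 4, 3, 3); S = 14.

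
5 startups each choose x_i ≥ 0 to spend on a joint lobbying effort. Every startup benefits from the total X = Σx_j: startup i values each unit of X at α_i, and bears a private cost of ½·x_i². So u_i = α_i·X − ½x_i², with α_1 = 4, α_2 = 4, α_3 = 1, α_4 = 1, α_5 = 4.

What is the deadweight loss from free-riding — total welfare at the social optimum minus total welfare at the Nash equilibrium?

Startup i's FOC: ∂u_i/∂x_i = α_i − x_i = 0, so x_i* = α_i.
NE contributions = (4, 4, 1, 1, 4); X = 14.
W^NE = (Σα)·X − ½Σα_i² = 14² − ½·50 = 171.
Planner sets x_i = Σα_j = 14 for every i, so X^SO = 5·14 = 70.
W^SO = (Σα)·X^SO − ½·5·(Σα)² = (5/2)·14² = 490.
Deadweight loss = W^SO − W^NE = 319.

319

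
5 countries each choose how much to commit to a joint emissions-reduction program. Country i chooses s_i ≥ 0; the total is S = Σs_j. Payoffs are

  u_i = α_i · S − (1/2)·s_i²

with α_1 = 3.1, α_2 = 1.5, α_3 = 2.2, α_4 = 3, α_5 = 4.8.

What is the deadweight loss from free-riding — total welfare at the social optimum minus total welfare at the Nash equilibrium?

Country i's FOC: ∂u_i/∂s_i = α_i − s_i = 0, so s_i* = α_i.
NE contributions = (3.1, 1.5, 2.2, 3, 4.8); S = 14.6.
W^NE = (Σα)·S − ½Σα_i² = 14.6² − ½·48.74 = 188.79.
Planner sets s_i = Σα_j = 14.6 for every i, so S^SO = 5·14.6 = 73.
W^SO = (Σα)·S^SO − ½·5·(Σα)² = (5/2)·14.6² = 532.9.
Deadweight loss = W^SO − W^NE = 344.11.

344.11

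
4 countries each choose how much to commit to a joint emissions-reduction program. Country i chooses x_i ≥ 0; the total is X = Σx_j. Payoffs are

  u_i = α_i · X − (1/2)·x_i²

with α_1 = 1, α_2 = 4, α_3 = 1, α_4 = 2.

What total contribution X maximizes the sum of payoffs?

Planner FOC: ∂(Σu_j)/∂x_i = (Σα_j) − x_i = 0, so x_i^SO = Σα_j = 8 for every i; X^SO = 32.

32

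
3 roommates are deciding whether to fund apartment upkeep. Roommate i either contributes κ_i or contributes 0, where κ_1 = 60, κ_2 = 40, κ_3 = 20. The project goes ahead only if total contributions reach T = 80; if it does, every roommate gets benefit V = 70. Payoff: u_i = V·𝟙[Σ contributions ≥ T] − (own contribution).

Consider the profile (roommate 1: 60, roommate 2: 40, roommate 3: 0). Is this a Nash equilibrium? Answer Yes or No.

Total = 100 ≥ 80: provided.
Roommate 1 (pledges 60, payoff 10): dropping to 0 → total 40, payoff 0. No gain.
Roommate 2 (pledges 40, payoff 30): dropping to 0 → total 60, payoff 0. No gain.
Roommate 3 (pledges 0, payoff 70): pledging 20 → total 120, payoff 50. No gain.

Yes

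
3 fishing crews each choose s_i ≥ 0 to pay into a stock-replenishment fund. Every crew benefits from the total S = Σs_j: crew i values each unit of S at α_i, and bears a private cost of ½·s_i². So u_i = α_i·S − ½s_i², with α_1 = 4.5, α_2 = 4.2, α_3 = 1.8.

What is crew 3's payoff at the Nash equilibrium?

17.28

Crew i's FOC: ∂u_i/∂s_i = α_i − s_i = 0, so s_i* = α_i.
NE contributions = (4.5, 4.2, 1.8); S = 10.5.
u_3 = α_3·S − ½·(s_3)² = 1.8·10.5 − ½·1.8² = 17.28.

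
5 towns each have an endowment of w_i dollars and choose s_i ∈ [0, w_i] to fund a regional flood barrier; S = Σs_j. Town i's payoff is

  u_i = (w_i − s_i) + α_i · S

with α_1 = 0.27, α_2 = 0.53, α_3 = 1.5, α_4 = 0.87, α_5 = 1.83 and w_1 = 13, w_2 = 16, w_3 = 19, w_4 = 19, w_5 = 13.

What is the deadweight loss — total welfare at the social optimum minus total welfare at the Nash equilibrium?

192

∂u_i/∂s_i = α_i − 1, so town i contributes w_i if α_i > 1, else 0.
α_i > 1 for i ∈ {3, 5}; NE contributions (0, 0, 19, 0, 13), S = 32.
W^NE = Σw_i − S^NE + (Σα_i)·S^NE = 80 + 4·32 = 208.
Planner: ∂(Σu_j)/∂s_i = Σα_j − 1 = 4 > 0, so everyone contributes w_i; S^SO = 80, W^SO = 80 + 4·80 = 400.
Deadweight loss = 192.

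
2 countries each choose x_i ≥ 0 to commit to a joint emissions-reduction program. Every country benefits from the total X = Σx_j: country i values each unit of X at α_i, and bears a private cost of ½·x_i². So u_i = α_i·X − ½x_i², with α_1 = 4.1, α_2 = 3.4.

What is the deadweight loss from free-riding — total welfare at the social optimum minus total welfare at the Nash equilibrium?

14.185

Country i's FOC: ∂u_i/∂x_i = α_i − x_i = 0, so x_i* = α_i.
NE contributions = (4.1, 3.4); X = 7.5.
W^NE = (Σα)·X − ½Σα_i² = 7.5² − ½·28.37 = 42.065.
Planner sets x_i = Σα_j = 7.5 for every i, so X^SO = 2·7.5 = 15.
W^SO = (Σα)·X^SO − ½·2·(Σα)² = (2/2)·7.5² = 56.25.
Deadweight loss = W^SO − W^NE = 14.185.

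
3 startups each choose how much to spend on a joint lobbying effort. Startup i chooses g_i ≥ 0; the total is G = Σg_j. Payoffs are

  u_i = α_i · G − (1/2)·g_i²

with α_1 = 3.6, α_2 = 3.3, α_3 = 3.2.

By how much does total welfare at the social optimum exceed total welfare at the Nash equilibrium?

Startup i's FOC: ∂u_i/∂g_i = α_i − g_i = 0, so g_i* = α_i.
NE contributions = (3.6, 3.3, 3.2); G = 10.1.
W^NE = (Σα)·G − ½Σα_i² = 10.1² − ½·34.09 = 84.965.
Planner sets g_i = Σα_j = 10.1 for every i, so G^SO = 3·10.1 = 30.3.
W^SO = (Σα)·G^SO − ½·3·(Σα)² = (3/2)·10.1² = 153.015.
Deadweight loss = W^SO − W^NE = 68.05.

68.05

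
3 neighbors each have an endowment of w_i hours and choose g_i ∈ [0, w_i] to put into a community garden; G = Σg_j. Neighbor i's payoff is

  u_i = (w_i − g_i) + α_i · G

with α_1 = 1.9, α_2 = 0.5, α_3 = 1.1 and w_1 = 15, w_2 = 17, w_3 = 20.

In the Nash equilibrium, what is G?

35

∂u_i/∂g_i = α_i − 1, so neighbor i contributes w_i if α_i > 1, else 0.
α_i > 1 for i ∈ {1, 3}; NE contributions (15, 0, 20), G = 35.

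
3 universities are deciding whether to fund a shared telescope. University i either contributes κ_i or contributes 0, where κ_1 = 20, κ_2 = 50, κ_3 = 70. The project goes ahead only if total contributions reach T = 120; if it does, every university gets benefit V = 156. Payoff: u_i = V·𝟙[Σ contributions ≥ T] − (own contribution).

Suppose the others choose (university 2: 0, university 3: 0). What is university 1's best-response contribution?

Others' total = 0. Even contributing 20 gives 20 < 120: no benefit either way.
Best response: 0.

0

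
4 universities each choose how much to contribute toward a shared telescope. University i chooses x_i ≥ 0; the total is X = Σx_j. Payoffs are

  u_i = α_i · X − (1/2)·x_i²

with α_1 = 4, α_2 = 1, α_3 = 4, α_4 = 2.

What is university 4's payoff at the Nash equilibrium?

University i's FOC: ∂u_i/∂x_i = α_i − x_i = 0, so x_i* = α_i.
NE contributions = (4, 1, 4, 2); X = 11.
u_4 = α_4·X − ½·(x_4)² = 2·11 − ½·2² = 20.

20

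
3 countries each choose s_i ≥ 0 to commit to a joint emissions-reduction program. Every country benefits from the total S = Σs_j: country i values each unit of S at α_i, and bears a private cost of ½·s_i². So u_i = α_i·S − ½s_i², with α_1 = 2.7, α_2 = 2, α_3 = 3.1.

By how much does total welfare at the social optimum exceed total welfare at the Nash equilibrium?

Country i's FOC: ∂u_i/∂s_i = α_i − s_i = 0, so s_i* = α_i.
NE contributions = (2.7, 2, 3.1); S = 7.8.
W^NE = (Σα)·S − ½Σα_i² = 7.8² − ½·20.9 = 50.39.
Planner sets s_i = Σα_j = 7.8 for every i, so S^SO = 3·7.8 = 23.4.
W^SO = (Σα)·S^SO − ½·3·(Σα)² = (3/2)·7.8² = 91.26.
Deadweight loss = W^SO − W^NE = 40.87.

40.87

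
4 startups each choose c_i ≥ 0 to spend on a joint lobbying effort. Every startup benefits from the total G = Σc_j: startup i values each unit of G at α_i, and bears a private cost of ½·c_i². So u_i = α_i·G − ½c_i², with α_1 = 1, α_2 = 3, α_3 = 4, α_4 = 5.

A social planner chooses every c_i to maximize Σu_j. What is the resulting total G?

Planner FOC: ∂(Σu_j)/∂c_i = (Σα_j) − c_i = 0, so c_i^SO = Σα_j = 13 for every i; G^SO = 52.

52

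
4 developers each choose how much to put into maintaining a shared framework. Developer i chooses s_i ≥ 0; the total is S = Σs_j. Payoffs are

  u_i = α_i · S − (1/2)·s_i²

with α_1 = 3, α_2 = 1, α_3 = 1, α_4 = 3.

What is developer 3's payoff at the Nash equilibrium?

Developer i's FOC: ∂u_i/∂s_i = α_i − s_i = 0, so s_i* = α_i.
NE contributions = (3, 1, 1, 3); S = 8.
u_3 = α_3·S − ½·(s_3)² = 1·8 − ½·1² = 7.5.

7.5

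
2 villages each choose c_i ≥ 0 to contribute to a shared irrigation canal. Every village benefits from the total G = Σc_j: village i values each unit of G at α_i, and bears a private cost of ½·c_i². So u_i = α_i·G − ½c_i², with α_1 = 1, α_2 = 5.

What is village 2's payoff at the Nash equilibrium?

17.5

Village i's FOC: ∂u_i/∂c_i = α_i − c_i = 0, so c_i* = α_i.
NE contributions = (1, 5); G = 6.
u_2 = α_2·G − ½·(c_2)² = 5·6 − ½·5² = 17.5.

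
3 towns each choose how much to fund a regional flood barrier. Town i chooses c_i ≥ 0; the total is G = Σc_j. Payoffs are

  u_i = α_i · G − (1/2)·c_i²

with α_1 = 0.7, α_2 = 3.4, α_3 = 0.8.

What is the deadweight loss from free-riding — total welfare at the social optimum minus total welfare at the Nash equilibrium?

Town i's FOC: ∂u_i/∂c_i = α_i − c_i = 0, so c_i* = α_i.
NE contributions = (0.7, 3.4, 0.8); G = 4.9.
W^NE = (Σα)·G − ½Σα_i² = 4.9² − ½·12.69 = 17.665.
Planner sets c_i = Σα_j = 4.9 for every i, so G^SO = 3·4.9 = 14.7.
W^SO = (Σα)·G^SO − ½·3·(Σα)² = (3/2)·4.9² = 36.015.
Deadweight loss = W^SO − W^NE = 18.35.

18.35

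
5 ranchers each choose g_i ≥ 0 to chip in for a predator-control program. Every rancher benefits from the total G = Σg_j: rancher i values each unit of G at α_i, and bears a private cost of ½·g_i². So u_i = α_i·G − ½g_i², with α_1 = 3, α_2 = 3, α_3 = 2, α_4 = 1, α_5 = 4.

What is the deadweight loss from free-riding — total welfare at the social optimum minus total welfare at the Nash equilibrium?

Rancher i's FOC: ∂u_i/∂g_i = α_i − g_i = 0, so g_i* = α_i.
NE contributions = (3, 3, 2, 1, 4); G = 13.
W^NE = (Σα)·G − ½Σα_i² = 13² − ½·39 = 149.5.
Planner sets g_i = Σα_j = 13 for every i, so G^SO = 5·13 = 65.
W^SO = (Σα)·G^SO − ½·5·(Σα)² = (5/2)·13² = 422.5.
Deadweight loss = W^SO − W^NE = 273.

273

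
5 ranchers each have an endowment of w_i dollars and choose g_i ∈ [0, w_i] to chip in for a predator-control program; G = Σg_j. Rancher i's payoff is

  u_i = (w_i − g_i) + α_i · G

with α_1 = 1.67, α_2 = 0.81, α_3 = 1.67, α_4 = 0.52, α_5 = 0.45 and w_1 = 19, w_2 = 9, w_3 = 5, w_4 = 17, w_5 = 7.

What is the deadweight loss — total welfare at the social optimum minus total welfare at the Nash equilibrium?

∂u_i/∂g_i = α_i − 1, so rancher i contributes w_i if α_i > 1, else 0.
α_i > 1 for i ∈ {1, 3}; NE contributions (19, 0, 5, 0, 0), G = 24.
W^NE = Σw_i − G^NE + (Σα_i)·G^NE = 57 + 4.12·24 = 155.88.
Planner: ∂(Σu_j)/∂g_i = Σα_j − 1 = 4.12 > 0, so everyone contributes w_i; G^SO = 57, W^SO = 57 + 4.12·57 = 291.84.
Deadweight loss = 135.96.

135.96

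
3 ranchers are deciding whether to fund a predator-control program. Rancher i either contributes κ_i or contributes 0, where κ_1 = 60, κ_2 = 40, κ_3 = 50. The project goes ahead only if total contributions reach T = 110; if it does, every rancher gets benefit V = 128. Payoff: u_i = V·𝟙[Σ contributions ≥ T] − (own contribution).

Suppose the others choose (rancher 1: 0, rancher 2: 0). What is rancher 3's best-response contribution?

Others' total = 0. Even contributing 50 gives 50 < 110: no benefit either way.
Best response: 0.

0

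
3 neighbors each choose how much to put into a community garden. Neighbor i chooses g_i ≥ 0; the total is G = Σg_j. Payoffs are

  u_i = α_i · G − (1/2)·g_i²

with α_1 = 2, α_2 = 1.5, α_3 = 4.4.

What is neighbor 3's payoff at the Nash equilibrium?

Neighbor i's FOC: ∂u_i/∂g_i = α_i − g_i = 0, so g_i* = α_i.
NE contributions = (2, 1.5, 4.4); G = 7.9.
u_3 = α_3·G − ½·(g_3)² = 4.4·7.9 − ½·4.4² = 25.08.

25.08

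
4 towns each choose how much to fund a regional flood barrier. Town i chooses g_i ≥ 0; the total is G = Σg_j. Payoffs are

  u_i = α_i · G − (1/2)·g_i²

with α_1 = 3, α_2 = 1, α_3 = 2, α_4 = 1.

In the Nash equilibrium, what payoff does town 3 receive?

Town i's FOC: ∂u_i/∂g_i = α_i − g_i = 0, so g_i* = α_i.
NE contributions = (3, 1, 2, 1); G = 7.
u_3 = α_3·G − ½·(g_3)² = 2·7 − ½·2² = 12.

12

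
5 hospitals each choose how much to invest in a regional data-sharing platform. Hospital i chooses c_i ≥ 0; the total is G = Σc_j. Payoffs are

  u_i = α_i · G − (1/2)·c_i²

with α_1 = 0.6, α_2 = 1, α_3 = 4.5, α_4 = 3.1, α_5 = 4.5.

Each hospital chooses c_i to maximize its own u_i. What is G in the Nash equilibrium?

13.7

Hospital i's FOC: ∂u_i/∂c_i = α_i − c_i = 0, so c_i* = α_i.
NE contributions = (0.6, 1, 4.5, 3.1, 4.5); G = 13.7.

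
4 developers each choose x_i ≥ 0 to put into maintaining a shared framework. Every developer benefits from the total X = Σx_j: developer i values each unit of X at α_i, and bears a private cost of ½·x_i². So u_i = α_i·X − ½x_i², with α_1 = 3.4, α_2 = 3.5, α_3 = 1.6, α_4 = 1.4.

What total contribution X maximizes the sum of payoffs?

Planner FOC: ∂(Σu_j)/∂x_i = (Σα_j) − x_i = 0, so x_i^SO = Σα_j = 9.9 for every i; X^SO = 39.6.

39.6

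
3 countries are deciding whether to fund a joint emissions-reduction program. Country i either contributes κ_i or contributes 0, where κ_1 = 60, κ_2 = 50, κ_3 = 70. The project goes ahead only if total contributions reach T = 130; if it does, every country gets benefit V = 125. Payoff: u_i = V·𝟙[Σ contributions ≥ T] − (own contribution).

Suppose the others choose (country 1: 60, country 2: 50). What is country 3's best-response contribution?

Others' total = 110. Contributing 70 brings total to 180 ≥ 130: gain V − κ_3 = 55.
Best response: 70.

70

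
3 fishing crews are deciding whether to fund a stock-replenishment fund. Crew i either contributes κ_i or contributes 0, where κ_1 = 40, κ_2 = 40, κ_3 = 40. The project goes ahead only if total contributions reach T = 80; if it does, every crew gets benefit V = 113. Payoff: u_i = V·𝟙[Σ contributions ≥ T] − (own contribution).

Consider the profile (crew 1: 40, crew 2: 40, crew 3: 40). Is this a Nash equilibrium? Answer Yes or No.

No

Total = 120 ≥ 80: provided.
Crew 1 (pledges 40, payoff 73): dropping to 0 → total 80, payoff 113. Profitable deviation.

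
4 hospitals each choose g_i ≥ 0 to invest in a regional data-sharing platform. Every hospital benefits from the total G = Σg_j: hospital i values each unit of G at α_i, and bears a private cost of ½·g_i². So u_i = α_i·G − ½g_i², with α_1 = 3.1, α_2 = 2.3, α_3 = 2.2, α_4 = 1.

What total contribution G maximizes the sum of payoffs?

Planner FOC: ∂(Σu_j)/∂g_i = (Σα_j) − g_i = 0, so g_i^SO = Σα_j = 8.6 for every i; G^SO = 34.4.

34.4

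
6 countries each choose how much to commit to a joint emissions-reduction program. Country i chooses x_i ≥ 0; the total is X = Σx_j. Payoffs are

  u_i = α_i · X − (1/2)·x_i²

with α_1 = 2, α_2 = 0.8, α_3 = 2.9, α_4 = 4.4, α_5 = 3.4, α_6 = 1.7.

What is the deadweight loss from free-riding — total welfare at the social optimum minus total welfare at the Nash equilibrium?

Country i's FOC: ∂u_i/∂x_i = α_i − x_i = 0, so x_i* = α_i.
NE contributions = (2, 0.8, 2.9, 4.4, 3.4, 1.7); X = 15.2.
W^NE = (Σα)·X − ½Σα_i² = 15.2² − ½·46.86 = 207.61.
Planner sets x_i = Σα_j = 15.2 for every i, so X^SO = 6·15.2 = 91.2.
W^SO = (Σα)·X^SO − ½·6·(Σα)² = (6/2)·15.2² = 693.12.
Deadweight loss = W^SO − W^NE = 485.51.

485.51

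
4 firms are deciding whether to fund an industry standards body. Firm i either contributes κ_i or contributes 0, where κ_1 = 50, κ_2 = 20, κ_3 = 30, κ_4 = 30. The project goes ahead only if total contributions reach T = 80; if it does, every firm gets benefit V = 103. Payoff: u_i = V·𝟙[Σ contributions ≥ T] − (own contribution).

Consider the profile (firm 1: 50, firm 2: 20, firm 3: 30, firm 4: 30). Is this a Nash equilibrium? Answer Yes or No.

Total = 130 ≥ 80: provided.
Firm 1 (pledges 50, payoff 53): dropping to 0 → total 80, payoff 103. Profitable deviation.

No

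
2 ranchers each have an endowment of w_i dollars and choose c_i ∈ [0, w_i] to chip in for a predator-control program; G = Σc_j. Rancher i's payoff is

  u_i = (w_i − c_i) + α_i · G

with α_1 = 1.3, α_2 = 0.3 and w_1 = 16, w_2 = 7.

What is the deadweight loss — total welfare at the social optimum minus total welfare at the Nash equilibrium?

∂u_i/∂c_i = α_i − 1, so rancher i contributes w_i if α_i > 1, else 0.
α_i > 1 for i ∈ {1}; NE contributions (16, 0), G = 16.
W^NE = Σw_i − G^NE + (Σα_i)·G^NE = 23 + 0.6·16 = 32.6.
Planner: ∂(Σu_j)/∂c_i = Σα_j − 1 = 0.6 > 0, so everyone contributes w_i; G^SO = 23, W^SO = 23 + 0.6·23 = 36.8.
Deadweight loss = 4.2.

4.2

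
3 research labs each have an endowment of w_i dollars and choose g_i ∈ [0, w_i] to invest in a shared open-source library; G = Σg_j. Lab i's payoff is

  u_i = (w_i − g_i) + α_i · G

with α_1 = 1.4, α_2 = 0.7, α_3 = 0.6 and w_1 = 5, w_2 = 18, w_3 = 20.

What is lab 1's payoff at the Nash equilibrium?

∂u_i/∂g_i = α_i − 1, so lab i contributes w_i if α_i > 1, else 0.
α_i > 1 for i ∈ {1}; NE contributions (5, 0, 0), G = 5.
u_1 = (5 − 5) + 1.4·5 = 7.

7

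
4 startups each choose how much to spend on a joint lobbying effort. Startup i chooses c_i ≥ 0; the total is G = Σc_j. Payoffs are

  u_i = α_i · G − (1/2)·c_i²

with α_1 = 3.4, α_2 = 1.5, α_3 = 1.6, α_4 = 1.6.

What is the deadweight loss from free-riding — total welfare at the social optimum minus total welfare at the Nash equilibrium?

75.075

Startup i's FOC: ∂u_i/∂c_i = α_i − c_i = 0, so c_i* = α_i.
NE contributions = (3.4, 1.5, 1.6, 1.6); G = 8.1.
W^NE = (Σα)·G − ½Σα_i² = 8.1² − ½·18.93 = 56.145.
Planner sets c_i = Σα_j = 8.1 for every i, so G^SO = 4·8.1 = 32.4.
W^SO = (Σα)·G^SO − ½·4·(Σα)² = (4/2)·8.1² = 131.22.
Deadweight loss = W^SO − W^NE = 75.075.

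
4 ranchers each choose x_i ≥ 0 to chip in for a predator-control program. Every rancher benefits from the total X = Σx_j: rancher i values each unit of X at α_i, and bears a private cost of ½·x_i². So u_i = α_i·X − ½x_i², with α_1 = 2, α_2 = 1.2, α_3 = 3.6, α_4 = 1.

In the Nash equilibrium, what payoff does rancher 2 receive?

8.64

Rancher i's FOC: ∂u_i/∂x_i = α_i − x_i = 0, so x_i* = α_i.
NE contributions = (2, 1.2, 3.6, 1); X = 7.8.
u_2 = α_2·X − ½·(x_2)² = 1.2·7.8 − ½·1.2² = 8.64.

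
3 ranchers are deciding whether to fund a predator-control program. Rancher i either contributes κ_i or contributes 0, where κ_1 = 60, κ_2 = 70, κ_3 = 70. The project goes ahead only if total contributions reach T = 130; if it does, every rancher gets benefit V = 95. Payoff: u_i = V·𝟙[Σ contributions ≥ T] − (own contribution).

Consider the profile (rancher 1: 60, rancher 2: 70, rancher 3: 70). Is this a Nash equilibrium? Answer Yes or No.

No

Total = 200 ≥ 130: provided.
Rancher 1 (pledges 60, payoff 35): dropping to 0 → total 140, payoff 95. Profitable deviation.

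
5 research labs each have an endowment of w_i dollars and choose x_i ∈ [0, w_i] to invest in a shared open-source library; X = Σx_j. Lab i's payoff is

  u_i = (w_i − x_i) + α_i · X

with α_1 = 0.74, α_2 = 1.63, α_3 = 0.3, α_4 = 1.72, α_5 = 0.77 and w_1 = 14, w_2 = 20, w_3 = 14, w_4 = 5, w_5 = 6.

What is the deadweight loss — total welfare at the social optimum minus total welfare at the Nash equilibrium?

∂u_i/∂x_i = α_i − 1, so lab i contributes w_i if α_i > 1, else 0.
α_i > 1 for i ∈ {2, 4}; NE contributions (0, 20, 0, 5, 0), X = 25.
W^NE = Σw_i − X^NE + (Σα_i)·X^NE = 59 + 4.16·25 = 163.
Planner: ∂(Σu_j)/∂x_i = Σα_j − 1 = 4.16 > 0, so everyone contributes w_i; X^SO = 59, W^SO = 59 + 4.16·59 = 304.44.
Deadweight loss = 141.44.

141.44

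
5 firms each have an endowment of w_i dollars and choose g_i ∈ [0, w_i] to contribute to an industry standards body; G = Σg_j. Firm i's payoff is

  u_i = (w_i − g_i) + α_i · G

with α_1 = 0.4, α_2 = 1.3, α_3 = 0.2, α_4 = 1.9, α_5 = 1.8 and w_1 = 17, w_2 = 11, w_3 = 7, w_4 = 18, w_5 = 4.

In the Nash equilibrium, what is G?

33

∂u_i/∂g_i = α_i − 1, so firm i contributes w_i if α_i > 1, else 0.
α_i > 1 for i ∈ {2, 4, 5}; NE contributions (0, 11, 0, 18, 4), G = 33.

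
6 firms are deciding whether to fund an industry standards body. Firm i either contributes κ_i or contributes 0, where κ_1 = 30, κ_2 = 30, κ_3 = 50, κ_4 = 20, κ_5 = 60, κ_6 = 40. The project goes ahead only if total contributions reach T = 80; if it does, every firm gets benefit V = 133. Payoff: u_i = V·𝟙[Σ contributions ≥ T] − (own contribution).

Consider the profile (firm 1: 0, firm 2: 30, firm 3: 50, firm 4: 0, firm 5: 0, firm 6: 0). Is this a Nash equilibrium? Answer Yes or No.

Yes

Total = 80 ≥ 80: provided.
Firm 1 (pledges 0, payoff 133): pledging 30 → total 110, payoff 103. No gain.
Firm 2 (pledges 30, payoff 103): dropping to 0 → total 50, payoff 0. No gain.
Firm 3 (pledges 50, payoff 83): dropping to 0 → total 30, payoff 0. No gain.
Firm 4 (pledges 0, payoff 133): pledging 20 → total 100, payoff 113. No gain.
Firm 5 (pledges 0, payoff 133): pledging 60 → total 140, payoff 73. No gain.
Firm 6 (pledges 0, payoff 133): pledging 40 → total 120, payoff 93. No gain.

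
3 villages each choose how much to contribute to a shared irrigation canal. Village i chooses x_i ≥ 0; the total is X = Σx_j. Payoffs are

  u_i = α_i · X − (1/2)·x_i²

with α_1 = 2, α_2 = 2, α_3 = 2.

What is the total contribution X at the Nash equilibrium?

6

Village i's FOC: ∂u_i/∂x_i = α_i − x_i = 0, so x_i* = α_i.
NE contributions = (2, 2, 2); X = 6.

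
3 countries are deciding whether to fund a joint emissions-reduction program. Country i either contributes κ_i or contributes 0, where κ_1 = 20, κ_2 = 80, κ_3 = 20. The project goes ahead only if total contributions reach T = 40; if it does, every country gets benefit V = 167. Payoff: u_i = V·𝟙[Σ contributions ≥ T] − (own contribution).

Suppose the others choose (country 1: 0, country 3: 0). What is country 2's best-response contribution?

80

Others' total = 0. Contributing 80 brings total to 80 ≥ 40: gain V − κ_2 = 87.
Best response: 80.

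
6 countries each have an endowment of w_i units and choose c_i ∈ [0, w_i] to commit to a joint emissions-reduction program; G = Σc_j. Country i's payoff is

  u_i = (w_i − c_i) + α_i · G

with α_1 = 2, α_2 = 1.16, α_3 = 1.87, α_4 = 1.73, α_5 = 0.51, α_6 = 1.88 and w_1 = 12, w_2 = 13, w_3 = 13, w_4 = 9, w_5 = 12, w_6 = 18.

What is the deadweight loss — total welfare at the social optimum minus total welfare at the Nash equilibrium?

∂u_i/∂c_i = α_i − 1, so country i contributes w_i if α_i > 1, else 0.
α_i > 1 for i ∈ {1, 2, 3, 4, 6}; NE contributions (12, 13, 13, 9, 0, 18), G = 65.
W^NE = Σw_i − G^NE + (Σα_i)·G^NE = 77 + 8.15·65 = 606.75.
Planner: ∂(Σu_j)/∂c_i = Σα_j − 1 = 8.15 > 0, so everyone contributes w_i; G^SO = 77, W^SO = 77 + 8.15·77 = 704.55.
Deadweight loss = 97.8.

97.8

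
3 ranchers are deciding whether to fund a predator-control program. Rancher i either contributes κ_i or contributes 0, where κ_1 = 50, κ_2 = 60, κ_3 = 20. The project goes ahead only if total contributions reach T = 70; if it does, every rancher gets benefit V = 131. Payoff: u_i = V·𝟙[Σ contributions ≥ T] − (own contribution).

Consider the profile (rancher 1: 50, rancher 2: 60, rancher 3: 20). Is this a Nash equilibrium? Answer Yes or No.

No

Total = 130 ≥ 70: provided.
Rancher 1 (pledges 50, payoff 81): dropping to 0 → total 80, payoff 131. Profitable deviation.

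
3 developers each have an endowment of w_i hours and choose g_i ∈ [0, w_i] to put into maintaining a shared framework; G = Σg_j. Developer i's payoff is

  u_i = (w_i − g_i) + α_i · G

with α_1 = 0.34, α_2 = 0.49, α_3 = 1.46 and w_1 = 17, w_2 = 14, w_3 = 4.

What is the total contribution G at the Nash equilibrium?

4

∂u_i/∂g_i = α_i − 1, so developer i contributes w_i if α_i > 1, else 0.
α_i > 1 for i ∈ {3}; NE contributions (0, 0, 4), G = 4.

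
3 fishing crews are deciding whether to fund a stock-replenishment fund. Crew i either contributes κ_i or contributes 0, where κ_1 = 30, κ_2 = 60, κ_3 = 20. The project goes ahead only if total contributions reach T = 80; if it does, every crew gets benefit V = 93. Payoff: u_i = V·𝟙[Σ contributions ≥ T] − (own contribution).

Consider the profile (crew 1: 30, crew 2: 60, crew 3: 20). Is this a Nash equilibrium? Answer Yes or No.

No

Total = 110 ≥ 80: provided.
Crew 1 (pledges 30, payoff 63): dropping to 0 → total 80, payoff 93. Profitable deviation.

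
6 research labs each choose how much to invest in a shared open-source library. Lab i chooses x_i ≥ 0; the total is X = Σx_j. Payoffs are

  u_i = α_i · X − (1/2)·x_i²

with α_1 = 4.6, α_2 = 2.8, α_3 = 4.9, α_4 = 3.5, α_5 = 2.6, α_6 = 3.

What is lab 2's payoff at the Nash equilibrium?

56

Lab i's FOC: ∂u_i/∂x_i = α_i − x_i = 0, so x_i* = α_i.
NE contributions = (4.6, 2.8, 4.9, 3.5, 2.6, 3); X = 21.4.
u_2 = α_2·X − ½·(x_2)² = 2.8·21.4 − ½·2.8² = 56.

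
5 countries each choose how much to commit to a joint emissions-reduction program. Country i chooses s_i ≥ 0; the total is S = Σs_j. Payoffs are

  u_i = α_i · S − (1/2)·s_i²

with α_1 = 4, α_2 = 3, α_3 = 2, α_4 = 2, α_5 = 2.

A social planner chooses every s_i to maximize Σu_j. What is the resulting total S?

Planner FOC: ∂(Σu_j)/∂s_i = (Σα_j) − s_i = 0, so s_i^SO = Σα_j = 13 for every i; S^SO = 65.

65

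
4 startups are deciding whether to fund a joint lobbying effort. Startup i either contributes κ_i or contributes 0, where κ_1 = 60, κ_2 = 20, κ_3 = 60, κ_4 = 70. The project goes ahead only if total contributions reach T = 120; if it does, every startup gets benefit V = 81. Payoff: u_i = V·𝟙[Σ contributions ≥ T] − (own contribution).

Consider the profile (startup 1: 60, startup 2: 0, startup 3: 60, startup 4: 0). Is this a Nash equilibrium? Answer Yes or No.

Yes

Total = 120 ≥ 120: provided.
Startup 1 (pledges 60, payoff 21): dropping to 0 → total 60, payoff 0. No gain.
Startup 2 (pledges 0, payoff 81): pledging 20 → total 140, payoff 61. No gain.
Startup 3 (pledges 60, payoff 21): dropping to 0 → total 60, payoff 0. No gain.
Startup 4 (pledges 0, payoff 81): pledging 70 → total 190, payoff 11. No gain.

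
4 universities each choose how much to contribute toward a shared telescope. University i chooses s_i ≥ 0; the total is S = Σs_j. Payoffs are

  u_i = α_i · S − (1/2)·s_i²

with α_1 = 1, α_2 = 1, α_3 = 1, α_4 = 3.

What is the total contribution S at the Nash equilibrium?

6

University i's FOC: ∂u_i/∂s_i = α_i − s_i = 0, so s_i* = α_i.
NE contributions = (1, 1, 1, 3); S = 6.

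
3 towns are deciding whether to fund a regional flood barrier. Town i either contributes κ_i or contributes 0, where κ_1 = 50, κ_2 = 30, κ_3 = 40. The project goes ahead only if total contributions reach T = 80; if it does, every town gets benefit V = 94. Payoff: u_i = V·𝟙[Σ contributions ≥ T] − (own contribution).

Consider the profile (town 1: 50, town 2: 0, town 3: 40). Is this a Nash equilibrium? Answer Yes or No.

Total = 90 ≥ 80: provided.
Town 1 (pledges 50, payoff 44): dropping to 0 → total 40, payoff 0. No gain.
Town 2 (pledges 0, payoff 94): pledging 30 → total 120, payoff 64. No gain.
Town 3 (pledges 40, payoff 54): dropping to 0 → total 50, payoff 0. No gain.

Yes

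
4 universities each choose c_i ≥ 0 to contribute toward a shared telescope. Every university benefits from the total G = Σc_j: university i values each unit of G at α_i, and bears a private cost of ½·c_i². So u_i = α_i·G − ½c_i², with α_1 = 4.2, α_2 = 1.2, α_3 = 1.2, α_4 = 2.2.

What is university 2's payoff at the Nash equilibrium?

9.84

University i's FOC: ∂u_i/∂c_i = α_i − c_i = 0, so c_i* = α_i.
NE contributions = (4.2, 1.2, 1.2, 2.2); G = 8.8.
u_2 = α_2·G − ½·(c_2)² = 1.2·8.8 − ½·1.2² = 9.84.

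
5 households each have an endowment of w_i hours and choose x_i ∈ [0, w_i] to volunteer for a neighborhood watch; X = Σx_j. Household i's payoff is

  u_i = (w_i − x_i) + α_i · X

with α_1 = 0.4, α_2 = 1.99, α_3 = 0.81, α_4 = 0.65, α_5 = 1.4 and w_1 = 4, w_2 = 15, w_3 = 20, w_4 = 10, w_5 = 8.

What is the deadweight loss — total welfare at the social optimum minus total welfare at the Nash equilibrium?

∂u_i/∂x_i = α_i − 1, so household i contributes w_i if α_i > 1, else 0.
α_i > 1 for i ∈ {2, 5}; NE contributions (0, 15, 0, 0, 8), X = 23.
W^NE = Σw_i − X^NE + (Σα_i)·X^NE = 57 + 4.25·23 = 154.75.
Planner: ∂(Σu_j)/∂x_i = Σα_j − 1 = 4.25 > 0, so everyone contributes w_i; X^SO = 57, W^SO = 57 + 4.25·57 = 299.25.
Deadweight loss = 144.5.

144.5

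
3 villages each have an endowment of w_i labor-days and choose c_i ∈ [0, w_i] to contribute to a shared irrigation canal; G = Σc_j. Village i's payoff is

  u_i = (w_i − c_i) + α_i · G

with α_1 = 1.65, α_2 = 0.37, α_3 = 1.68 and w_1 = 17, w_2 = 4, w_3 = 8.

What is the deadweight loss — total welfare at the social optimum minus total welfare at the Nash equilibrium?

∂u_i/∂c_i = α_i − 1, so village i contributes w_i if α_i > 1, else 0.
α_i > 1 for i ∈ {1, 3}; NE contributions (17, 0, 8), G = 25.
W^NE = Σw_i − G^NE + (Σα_i)·G^NE = 29 + 2.7·25 = 96.5.
Planner: ∂(Σu_j)/∂c_i = Σα_j − 1 = 2.7 > 0, so everyone contributes w_i; G^SO = 29, W^SO = 29 + 2.7·29 = 107.3.
Deadweight loss = 10.8.

10.8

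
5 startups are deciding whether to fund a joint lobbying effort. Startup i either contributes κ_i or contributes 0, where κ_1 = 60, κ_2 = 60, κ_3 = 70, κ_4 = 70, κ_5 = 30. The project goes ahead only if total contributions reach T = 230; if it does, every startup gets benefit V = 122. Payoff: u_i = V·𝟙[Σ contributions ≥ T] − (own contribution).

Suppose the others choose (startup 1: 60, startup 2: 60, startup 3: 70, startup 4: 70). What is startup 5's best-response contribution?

Others' total = 260 ≥ 230; contributing adds cost 30 for no extra benefit.
Best response: 0.

0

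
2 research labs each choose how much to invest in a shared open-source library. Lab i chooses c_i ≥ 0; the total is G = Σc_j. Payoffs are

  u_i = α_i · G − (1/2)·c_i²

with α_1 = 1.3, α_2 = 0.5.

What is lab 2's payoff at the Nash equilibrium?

0.775

Lab i's FOC: ∂u_i/∂c_i = α_i − c_i = 0, so c_i* = α_i.
NE contributions = (1.3, 0.5); G = 1.8.
u_2 = α_2·G − ½·(c_2)² = 0.5·1.8 − ½·0.5² = 0.775.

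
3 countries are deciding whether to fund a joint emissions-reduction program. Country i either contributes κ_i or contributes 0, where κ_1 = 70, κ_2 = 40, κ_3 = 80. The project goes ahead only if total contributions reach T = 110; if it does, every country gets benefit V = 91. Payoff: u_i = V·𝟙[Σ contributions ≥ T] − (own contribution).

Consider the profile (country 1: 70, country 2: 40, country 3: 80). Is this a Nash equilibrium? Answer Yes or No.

Total = 190 ≥ 110: provided.
Country 1 (pledges 70, payoff 21): dropping to 0 → total 120, payoff 91. Profitable deviation.

No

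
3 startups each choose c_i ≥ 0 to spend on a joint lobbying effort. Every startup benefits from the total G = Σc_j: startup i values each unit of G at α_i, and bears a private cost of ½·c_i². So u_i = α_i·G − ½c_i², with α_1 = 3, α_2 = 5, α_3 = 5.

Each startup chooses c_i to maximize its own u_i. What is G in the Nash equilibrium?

13

Startup i's FOC: ∂u_i/∂c_i = α_i − c_i = 0, so c_i* = α_i.
NE contributions = (3, 5, 5); G = 13.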